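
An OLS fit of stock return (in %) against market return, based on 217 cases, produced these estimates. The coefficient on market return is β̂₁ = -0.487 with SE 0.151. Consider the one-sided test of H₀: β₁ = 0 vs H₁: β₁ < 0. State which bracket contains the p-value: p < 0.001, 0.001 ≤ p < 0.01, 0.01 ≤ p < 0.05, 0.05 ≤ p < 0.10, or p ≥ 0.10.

t = -0.487 / 0.151 = -3.225.
df = n − 2 = 217 − 2 = 215.
One-sided p = P(T_{215} < t) ≈ 0.0007.
So p < 0.001.

p < 0.001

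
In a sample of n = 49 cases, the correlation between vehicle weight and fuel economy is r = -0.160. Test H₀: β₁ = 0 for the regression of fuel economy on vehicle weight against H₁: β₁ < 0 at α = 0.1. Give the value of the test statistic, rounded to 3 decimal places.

t = -1.111

t = r·√(n − 2)/√(1 − r²) = -0.160·√47/√0.9744 = -1.111.
df = n − 2 = 47.
One-sided p ≈ 0.1361, which is ≥ 0.1, so fail to reject H₀.
The data do not give significant evidence of a linear association between vehicle weight and fuel economy.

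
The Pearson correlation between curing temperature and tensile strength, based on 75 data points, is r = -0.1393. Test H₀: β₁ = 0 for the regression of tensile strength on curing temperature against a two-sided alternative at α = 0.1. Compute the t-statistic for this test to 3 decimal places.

t = -1.202

t = r·√(n − 2)/√(1 − r²) = -0.1393·√73/√0.980596 = -1.202.
df = n − 2 = 73.
Two-sided p ≈ 0.2333, which is ≥ 0.1, so fail to reject H₀.
The data do not give significant evidence of a linear association between curing temperature and tensile strength.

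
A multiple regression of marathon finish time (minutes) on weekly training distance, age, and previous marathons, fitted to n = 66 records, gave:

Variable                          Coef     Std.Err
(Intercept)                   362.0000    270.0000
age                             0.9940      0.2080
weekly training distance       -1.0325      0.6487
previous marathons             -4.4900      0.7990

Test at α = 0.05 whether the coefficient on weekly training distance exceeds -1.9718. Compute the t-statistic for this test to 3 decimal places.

Read off: b = -1.0325, SE = 0.6487 for weekly training distance.
H₀: β₁ = -1.9718 vs H₁: β₁ > -1.9718.
t = (-1.0325 − (-1.9718)) / 0.6487 = 1.448.
df = n − k − 1 = 66 − 3 − 1 = 62.
One-sided p ≈ 0.0763, which is ≥ 0.05, so fail to reject H₀.
The data do not give significant evidence that the true slope on weekly training distance exceeds -1.9718 minutes per unit, holding the other predictors fixed.

t = 1.448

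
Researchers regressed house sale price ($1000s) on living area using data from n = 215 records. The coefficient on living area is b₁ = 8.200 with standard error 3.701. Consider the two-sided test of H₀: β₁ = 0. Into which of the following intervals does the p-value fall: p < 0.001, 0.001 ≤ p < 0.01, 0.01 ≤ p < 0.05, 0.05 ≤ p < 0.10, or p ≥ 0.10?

t = 8.200 / 3.701 = 2.216.
df = n − 2 = 215 − 2 = 213.
Two-sided p = 2·P(T_{213} > |t|) ≈ 0.0278.
So 0.01 ≤ p < 0.05.

0.01 ≤ p < 0.05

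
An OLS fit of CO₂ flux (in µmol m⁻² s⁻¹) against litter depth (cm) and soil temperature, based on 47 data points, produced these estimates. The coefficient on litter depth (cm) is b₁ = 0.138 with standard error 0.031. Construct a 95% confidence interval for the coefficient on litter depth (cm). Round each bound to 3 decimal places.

(0.076, 0.200)

df = n − k − 1 = 47 − 2 − 1 = 44.
t* = t_{0.025, 44} = 2.015368.
Margin = t* × SE = 2.015368 × 0.031 = 0.06248.
CI: 0.138 ± 0.06248 → (0.076, 0.200).
With 95% confidence, each one-unit increase in litter depth (cm) is associated with a change of between 0.076 and 0.200 µmol m⁻² s⁻¹ in CO₂ flux, holding the other predictors fixed.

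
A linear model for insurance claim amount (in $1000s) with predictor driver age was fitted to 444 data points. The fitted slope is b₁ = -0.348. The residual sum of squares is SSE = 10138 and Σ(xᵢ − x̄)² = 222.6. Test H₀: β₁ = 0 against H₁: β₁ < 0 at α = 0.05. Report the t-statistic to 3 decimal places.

t = -1.084

MSE = SSE/(n − 2) = 10138/442 = 22.9367.
SE(b₁) = √(MSE/Sₓₓ) = √(22.9367/222.6) = 0.320998.
t = -0.348 / 0.320998 = -1.084.
df = n − 2 = 442.
One-sided p ≈ 0.1395, which is ≥ 0.05, so fail to reject H₀.
The data do not give significant evidence that the true slope on driver age is negative.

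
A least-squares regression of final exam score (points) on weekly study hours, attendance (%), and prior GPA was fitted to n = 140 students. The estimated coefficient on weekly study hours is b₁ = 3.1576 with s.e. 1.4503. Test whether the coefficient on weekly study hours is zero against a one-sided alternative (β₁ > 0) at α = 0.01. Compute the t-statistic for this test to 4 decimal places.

t = 2.1772

H₀: β₁ = 0 vs H₁: β₁ > 0.
t = (b₁ − β₁⁰)/SE = 3.1576 / 1.4503 = 2.1772.
df = n − k − 1 = 140 − 3 − 1 = 136.
One-sided p ≈ 0.0156, which is ≥ 0.01, so fail to reject H₀.
The data do not give significant evidence that the true slope on weekly study hours is positive, holding the other predictors fixed.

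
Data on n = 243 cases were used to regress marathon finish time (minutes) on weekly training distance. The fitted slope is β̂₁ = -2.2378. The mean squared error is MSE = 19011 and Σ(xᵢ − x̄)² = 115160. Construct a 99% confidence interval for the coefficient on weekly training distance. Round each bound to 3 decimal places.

SE(β̂₁) = √(MSE/Sₓₓ) = √(19011/115160) = 0.406305.
df = n − 2 = 241.
t* = t_{0.005, 241} = 2.596383.
Margin = t* × SE = 2.596383 × 0.406305 = 1.05492.
CI: -2.2378 ± 1.05492 → (-3.293, -1.183).
With 99% confidence, each one-unit increase in weekly training distance is associated with a change of between -3.293 and -1.183 minutes in marathon finish time.

(-3.293, -1.183)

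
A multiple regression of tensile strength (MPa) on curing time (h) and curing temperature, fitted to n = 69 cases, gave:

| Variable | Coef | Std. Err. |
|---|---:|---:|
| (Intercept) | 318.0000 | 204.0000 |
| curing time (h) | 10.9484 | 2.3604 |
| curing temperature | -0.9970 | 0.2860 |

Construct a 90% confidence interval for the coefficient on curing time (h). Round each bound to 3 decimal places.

Read off: b = 10.9484, SE = 2.3604 for curing time (h).
df = n − k − 1 = 69 − 2 − 1 = 66.
t* = t_{0.05, 66} = 1.668271.
Margin = t* × SE = 1.668271 × 2.3604 = 3.93779.
CI: 10.9484 ± 3.93779 → (7.011, 14.886).

(7.011, 14.886)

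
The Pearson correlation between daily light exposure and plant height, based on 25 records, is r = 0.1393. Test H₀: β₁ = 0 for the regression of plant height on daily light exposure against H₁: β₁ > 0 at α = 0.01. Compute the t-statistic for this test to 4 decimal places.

t = 0.6746

t = r·√(n − 2)/√(1 − r²) = 0.1393·√23/√0.980596 = 0.6746.
df = n − 2 = 23.
One-sided p ≈ 0.2533, which is ≥ 0.01, so fail to reject H₀.
The data do not give significant evidence of a linear association between daily light exposure and plant height.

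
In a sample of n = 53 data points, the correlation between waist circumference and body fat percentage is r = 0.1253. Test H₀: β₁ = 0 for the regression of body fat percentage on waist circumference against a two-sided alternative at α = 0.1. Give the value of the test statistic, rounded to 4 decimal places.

t = 0.9019

t = r·√(n − 2)/√(1 − r²) = 0.1253·√51/√0.9843 = 0.9019.
df = n − 2 = 51.
Two-sided p ≈ 0.3713, which is ≥ 0.1, so fail to reject H₀.
The data do not give significant evidence of a linear association between waist circumference and body fat percentage.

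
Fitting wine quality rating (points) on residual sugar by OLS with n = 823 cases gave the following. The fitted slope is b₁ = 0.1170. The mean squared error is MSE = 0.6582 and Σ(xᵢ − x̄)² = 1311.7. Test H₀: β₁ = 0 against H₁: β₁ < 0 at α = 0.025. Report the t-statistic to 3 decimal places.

SE(b₁) = √(MSE/Sₓₓ) = √(0.6582/1311.7) = 0.0224007.
t = 0.1170 / 0.0224007 = 5.223.
df = n − 2 = 821.
One-sided p ≈ 1.0000, which is ≥ 0.025, so fail to reject H₀.
The data do not give significant evidence that the true slope on residual sugar is negative.

t = 5.223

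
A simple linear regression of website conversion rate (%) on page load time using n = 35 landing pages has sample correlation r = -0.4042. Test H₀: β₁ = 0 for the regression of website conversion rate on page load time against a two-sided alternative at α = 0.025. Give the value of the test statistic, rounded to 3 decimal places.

t = -2.539

t = r·√(n − 2)/√(1 − r²) = -0.4042·√33/√0.836622 = -2.539.
df = n − 2 = 33.
Two-sided p ≈ 0.0160, which is < 0.025, so reject H₀.
There is evidence of a linear association between page load time and website conversion rate.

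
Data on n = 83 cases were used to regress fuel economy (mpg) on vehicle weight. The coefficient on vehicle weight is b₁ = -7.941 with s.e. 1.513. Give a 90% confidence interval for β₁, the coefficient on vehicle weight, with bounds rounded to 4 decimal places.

df = n − 2 = 83 − 2 = 81.
t* = t_{0.05, 81} = 1.663884.
Margin = t* × SE = 1.663884 × 1.513 = 2.517456.
CI: -7.941 ± 2.517456 → (-10.4585, -5.4235).
With 90% confidence, each one-unit increase in vehicle weight is associated with a change of between -10.4585 and -5.4235 mpg in fuel economy.

(-10.4585, -5.4235)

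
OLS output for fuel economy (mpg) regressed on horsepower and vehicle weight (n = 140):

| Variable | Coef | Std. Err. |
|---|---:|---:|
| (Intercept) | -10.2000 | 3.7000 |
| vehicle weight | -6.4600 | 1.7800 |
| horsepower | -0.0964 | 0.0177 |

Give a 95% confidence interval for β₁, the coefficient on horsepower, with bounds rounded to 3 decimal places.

Read off: b = -0.0964, SE = 0.0177 for horsepower.
df = n − k − 1 = 140 − 2 − 1 = 137.
t* = t_{0.025, 137} = 1.977431.
Margin = t* × SE = 1.977431 × 0.0177 = 0.03500.
CI: -0.0964 ± 0.03500 → (-0.131, -0.061).

(-0.131, -0.061)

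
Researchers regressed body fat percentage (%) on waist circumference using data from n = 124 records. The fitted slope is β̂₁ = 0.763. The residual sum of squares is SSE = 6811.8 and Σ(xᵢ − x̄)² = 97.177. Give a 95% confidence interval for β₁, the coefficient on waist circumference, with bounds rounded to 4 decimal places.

(-0.7375, 2.2635)

MSE = SSE/(n − 2) = 6811.8/122 = 55.8344.
SE(β̂₁) = √(MSE/Sₓₓ) = √(55.8344/97.177) = 0.758.
df = n − 2 = 122.
t* = t_{0.025, 122} = 1.9796.
Margin = t* × SE = 1.9796 × 0.758 = 1.500537.
CI: 0.763 ± 1.500537 → (-0.7375, 2.2635).
With 95% confidence, each one-unit increase in waist circumference is associated with a change of between -0.7375 and 2.2635 % in body fat percentage.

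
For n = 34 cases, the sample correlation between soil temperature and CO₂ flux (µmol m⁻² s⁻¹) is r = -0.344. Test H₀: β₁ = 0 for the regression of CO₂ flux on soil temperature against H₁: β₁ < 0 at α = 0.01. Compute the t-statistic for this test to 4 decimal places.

t = -2.0724

t = r·√(n − 2)/√(1 − r²) = -0.344·√32/√0.881664 = -2.0724.
df = n − 2 = 32.
One-sided p ≈ 0.0232, which is ≥ 0.01, so fail to reject H₀.
The data do not give significant evidence of a linear association between soil temperature and CO₂ flux.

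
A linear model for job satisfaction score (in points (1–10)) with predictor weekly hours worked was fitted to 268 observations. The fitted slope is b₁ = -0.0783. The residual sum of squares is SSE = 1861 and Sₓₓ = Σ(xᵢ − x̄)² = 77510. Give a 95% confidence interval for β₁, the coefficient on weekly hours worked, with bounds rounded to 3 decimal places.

(-0.097, -0.060)

MSE = SSE/(n − 2) = 1861/266 = 6.99624.
SE(b₁) = √(MSE/Sₓₓ) = √(6.99624/77510) = 0.00950065.
df = n − 2 = 266.
t* = t_{0.025, 266} = 1.968922.
Margin = t* × SE = 1.968922 × 0.00950065 = 0.01871.
CI: -0.0783 ± 0.01871 → (-0.097, -0.060).
With 95% confidence, each one-unit increase in weekly hours worked is associated with a change of between -0.097 and -0.060 points (1–10) in job satisfaction score.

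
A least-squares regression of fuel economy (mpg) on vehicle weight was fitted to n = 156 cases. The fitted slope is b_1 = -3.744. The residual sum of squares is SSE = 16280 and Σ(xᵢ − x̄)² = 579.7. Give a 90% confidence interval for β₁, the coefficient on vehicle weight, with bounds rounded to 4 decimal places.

(-4.4507, -3.0373)

MSE = SSE/(n − 2) = 16280/154 = 105.714.
SE(b_1) = √(MSE/Sₓₓ) = √(105.714/579.7) = 0.427037.
df = n − 2 = 154.
t* = t_{0.05, 154} = 1.654808.
Margin = t* × SE = 1.654808 × 0.427037 = 0.706664.
CI: -3.744 ± 0.706664 → (-4.4507, -3.0373).
With 90% confidence, each one-unit increase in vehicle weight is associated with a change of between -4.4507 and -3.0373 mpg in fuel economy.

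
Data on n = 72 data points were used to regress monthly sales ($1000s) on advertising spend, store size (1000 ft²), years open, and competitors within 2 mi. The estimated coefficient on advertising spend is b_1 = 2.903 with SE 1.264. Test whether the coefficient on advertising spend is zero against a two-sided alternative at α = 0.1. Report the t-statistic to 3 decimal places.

H₀: β₁ = 0 vs H₁: β₁ ≠ 0.
t = (b_1 − β₁⁰)/SE = 2.903 / 1.264 = 2.297.
df = n − k − 1 = 72 − 4 − 1 = 67.
Two-sided p ≈ 0.0248, which is < 0.1, so reject H₀.
There is evidence that advertising spend is associated with monthly sales, holding the other predictors fixed.

t = 2.297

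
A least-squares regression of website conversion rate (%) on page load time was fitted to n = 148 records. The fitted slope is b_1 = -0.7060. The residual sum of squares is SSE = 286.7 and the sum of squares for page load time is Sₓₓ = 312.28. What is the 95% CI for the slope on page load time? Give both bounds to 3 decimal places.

(-0.863, -0.549)

MSE = SSE/(n − 2) = 286.7/146 = 1.9637.
SE(b_1) = √(MSE/Sₓₓ) = √(1.9637/312.28) = 0.0792986.
df = n − 2 = 146.
t* = t_{0.025, 146} = 1.976346.
Margin = t* × SE = 1.976346 × 0.0792986 = 0.15672.
CI: -0.7060 ± 0.15672 → (-0.863, -0.549).
With 95% confidence, each one-unit increase in page load time is associated with a change of between -0.863 and -0.549 % in website conversion rate.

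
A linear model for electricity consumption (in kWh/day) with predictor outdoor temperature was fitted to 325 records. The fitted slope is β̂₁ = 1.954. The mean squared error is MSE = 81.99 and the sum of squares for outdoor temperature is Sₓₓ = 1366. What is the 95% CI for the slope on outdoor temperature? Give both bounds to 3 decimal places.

(1.472, 2.436)

SE(β̂₁) = √(MSE/Sₓₓ) = √(81.99/1366) = 0.244994.
df = n − 2 = 323.
t* = t_{0.025, 323} = 1.967336.
Margin = t* × SE = 1.967336 × 0.244994 = 0.48199.
CI: 1.954 ± 0.48199 → (1.472, 2.436).
With 95% confidence, each one-unit increase in outdoor temperature is associated with a change of between 1.472 and 2.436 kWh/day in electricity consumption.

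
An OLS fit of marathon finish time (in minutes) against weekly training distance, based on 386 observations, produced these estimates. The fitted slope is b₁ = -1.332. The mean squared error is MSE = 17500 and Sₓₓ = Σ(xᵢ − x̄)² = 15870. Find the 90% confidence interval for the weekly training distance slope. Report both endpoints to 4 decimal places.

(-3.0634, 0.3994)

SE(b₁) = √(MSE/Sₓₓ) = √(17500/15870) = 1.0501.
df = n − 2 = 384.
t* = t_{0.05, 384} = 1.648831.
Margin = t* × SE = 1.648831 × 1.0501 = 1.731437.
CI: -1.332 ± 1.731437 → (-3.0634, 0.3994).
With 90% confidence, each one-unit increase in weekly training distance is associated with a change of between -3.0634 and 0.3994 minutes in marathon finish time.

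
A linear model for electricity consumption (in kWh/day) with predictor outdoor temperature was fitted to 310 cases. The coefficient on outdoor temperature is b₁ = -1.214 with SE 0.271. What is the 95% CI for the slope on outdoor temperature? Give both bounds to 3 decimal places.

(-1.747, -0.681)

df = n − 2 = 310 − 2 = 308.
t* = t_{0.025, 308} = 1.967696.
Margin = t* × SE = 1.967696 × 0.271 = 0.53325.
CI: -1.214 ± 0.53325 → (-1.747, -0.681).
With 95% confidence, each one-unit increase in outdoor temperature is associated with a change of between -1.747 and -0.681 kWh/day in electricity consumption.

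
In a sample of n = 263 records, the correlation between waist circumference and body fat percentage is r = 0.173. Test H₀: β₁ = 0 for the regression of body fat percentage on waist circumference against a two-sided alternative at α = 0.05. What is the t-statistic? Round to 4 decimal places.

t = 2.8377

t = r·√(n − 2)/√(1 − r²) = 0.173·√261/√0.970071 = 2.8377.
df = n − 2 = 261.
Two-sided p ≈ 0.0049, which is < 0.05, so reject H₀.
There is evidence of a linear association between waist circumference and body fat percentage.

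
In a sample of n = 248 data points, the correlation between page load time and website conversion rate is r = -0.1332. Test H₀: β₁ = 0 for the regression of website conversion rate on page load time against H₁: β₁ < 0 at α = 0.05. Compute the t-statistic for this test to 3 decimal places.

t = r·√(n − 2)/√(1 − r²) = -0.1332·√246/√0.982258 = -2.108.
df = n − 2 = 246.
One-sided p ≈ 0.0180, which is < 0.05, so reject H₀.
There is evidence of a linear association between page load time and website conversion rate.

t = -2.108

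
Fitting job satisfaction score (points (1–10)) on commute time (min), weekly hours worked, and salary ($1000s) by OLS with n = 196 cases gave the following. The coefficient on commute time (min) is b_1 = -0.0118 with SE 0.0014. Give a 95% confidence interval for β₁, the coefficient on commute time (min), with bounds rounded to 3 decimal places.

(-0.015, -0.009)

df = n − k − 1 = 196 − 3 − 1 = 192.
t* = t_{0.025, 192} = 1.972396.
Margin = t* × SE = 1.972396 × 0.0014 = 0.00276.
CI: -0.0118 ± 0.00276 → (-0.015, -0.009).
With 95% confidence, each one-unit increase in commute time (min) is associated with a change of between -0.015 and -0.009 points (1–10) in job satisfaction score, holding the other predictors fixed.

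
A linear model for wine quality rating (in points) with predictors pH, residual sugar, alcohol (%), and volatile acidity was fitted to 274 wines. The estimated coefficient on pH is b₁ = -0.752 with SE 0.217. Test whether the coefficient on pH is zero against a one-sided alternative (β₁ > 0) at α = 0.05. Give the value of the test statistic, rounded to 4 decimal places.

H₀: β₁ = 0 vs H₁: β₁ > 0.
t = (b₁ − β₁⁰)/SE = -0.752 / 0.217 = -3.4654.
df = n − k − 1 = 274 − 4 − 1 = 269.
One-sided p ≈ 0.9997, which is ≥ 0.05, so fail to reject H₀.
The data do not give significant evidence that the true slope on pH is positive, holding the other predictors fixed.

t = -3.4654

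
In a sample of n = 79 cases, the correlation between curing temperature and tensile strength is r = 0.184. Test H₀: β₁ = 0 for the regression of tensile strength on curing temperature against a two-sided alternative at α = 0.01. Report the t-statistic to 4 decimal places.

t = r·√(n − 2)/√(1 − r²) = 0.184·√77/√0.966144 = 1.6426.
df = n − 2 = 77.
Two-sided p ≈ 0.1045, which is ≥ 0.01, so fail to reject H₀.
The data do not give significant evidence of a linear association between curing temperature and tensile strength.

t = 1.6426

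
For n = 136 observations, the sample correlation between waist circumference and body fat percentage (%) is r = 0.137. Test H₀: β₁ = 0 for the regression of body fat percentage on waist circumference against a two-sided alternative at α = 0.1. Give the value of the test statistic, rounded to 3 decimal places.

t = 1.601

t = r·√(n − 2)/√(1 − r²) = 0.137·√134/√0.981231 = 1.601.
df = n − 2 = 134.
Two-sided p ≈ 0.1117, which is ≥ 0.1, so fail to reject H₀.
The data do not give significant evidence of a linear association between waist circumference and body fat percentage.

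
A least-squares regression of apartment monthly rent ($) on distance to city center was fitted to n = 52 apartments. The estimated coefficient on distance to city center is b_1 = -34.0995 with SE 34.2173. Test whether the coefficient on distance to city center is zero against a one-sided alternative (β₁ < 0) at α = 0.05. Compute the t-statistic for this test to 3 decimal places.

t = -0.997

H₀: β₁ = 0 vs H₁: β₁ < 0.
t = (b_1 − β₁⁰)/SE = -34.0995 / 34.2173 = -0.997.
df = n − 2 = 52 − 2 = 50.
One-sided p ≈ 0.1619, which is ≥ 0.05, so fail to reject H₀.
The data do not give significant evidence that the true slope on distance to city center is negative.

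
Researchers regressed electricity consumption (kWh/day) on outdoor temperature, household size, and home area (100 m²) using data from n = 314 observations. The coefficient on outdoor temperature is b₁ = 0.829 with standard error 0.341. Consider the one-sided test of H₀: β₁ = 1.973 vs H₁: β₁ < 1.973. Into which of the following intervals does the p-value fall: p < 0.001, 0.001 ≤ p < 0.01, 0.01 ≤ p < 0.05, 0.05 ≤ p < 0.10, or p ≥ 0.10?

p < 0.001

t = (0.829 − 1.973) / 0.341 = -3.355.
df = n − k − 1 = 314 − 3 − 1 = 310.
One-sided p = P(T_{310} < t) ≈ 0.0004.
So p < 0.001.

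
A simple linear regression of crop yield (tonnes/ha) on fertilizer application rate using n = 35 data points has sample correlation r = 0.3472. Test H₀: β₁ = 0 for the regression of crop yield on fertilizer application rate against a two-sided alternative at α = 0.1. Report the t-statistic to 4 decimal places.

t = r·√(n − 2)/√(1 − r²) = 0.3472·√33/√0.879452 = 2.1268.
df = n − 2 = 33.
Two-sided p ≈ 0.0410, which is < 0.1, so reject H₀.
There is evidence of a linear association between fertilizer application rate and crop yield.

t = 2.1268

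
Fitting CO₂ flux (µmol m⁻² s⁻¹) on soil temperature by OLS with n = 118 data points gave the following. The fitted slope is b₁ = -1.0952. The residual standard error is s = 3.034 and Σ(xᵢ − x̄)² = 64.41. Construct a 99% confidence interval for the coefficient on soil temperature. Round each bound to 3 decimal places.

(-2.085, -0.105)

SE(b₁) = s/√Sₓₓ = 3.034/√64.41 = 0.378041.
df = n − 2 = 116.
t* = t_{0.005, 116} = 2.618878.
Margin = t* × SE = 2.618878 × 0.378041 = 0.99004.
CI: -1.0952 ± 0.99004 → (-2.085, -0.105).
With 99% confidence, each one-unit increase in soil temperature is associated with a change of between -2.085 and -0.105 µmol m⁻² s⁻¹ in CO₂ flux.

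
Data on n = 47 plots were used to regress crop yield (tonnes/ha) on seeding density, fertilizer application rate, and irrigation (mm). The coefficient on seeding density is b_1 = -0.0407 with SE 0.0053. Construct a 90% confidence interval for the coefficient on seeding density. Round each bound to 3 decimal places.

(-0.050, -0.032)

df = n − k − 1 = 47 − 3 − 1 = 43.
t* = t_{0.05, 43} = 1.681071.
Margin = t* × SE = 1.681071 × 0.0053 = 0.00891.
CI: -0.0407 ± 0.00891 → (-0.050, -0.032).
With 90% confidence, each one-unit increase in seeding density is associated with a change of between -0.050 and -0.032 tonnes/ha in crop yield, holding the other predictors fixed.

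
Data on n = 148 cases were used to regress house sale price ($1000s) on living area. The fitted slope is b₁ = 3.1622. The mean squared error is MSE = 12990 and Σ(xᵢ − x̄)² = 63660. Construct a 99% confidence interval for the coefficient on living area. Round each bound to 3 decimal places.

(1.983, 4.341)

SE(b₁) = √(MSE/Sₓₓ) = √(12990/63660) = 0.451722.
df = n − 2 = 146.
t* = t_{0.005, 146} = 2.609923.
Margin = t* × SE = 2.609923 × 0.451722 = 1.17896.
CI: 3.1622 ± 1.17896 → (1.983, 4.341).
With 99% confidence, each one-unit increase in living area is associated with a change of between 1.983 and 4.341 $1000s in house sale price.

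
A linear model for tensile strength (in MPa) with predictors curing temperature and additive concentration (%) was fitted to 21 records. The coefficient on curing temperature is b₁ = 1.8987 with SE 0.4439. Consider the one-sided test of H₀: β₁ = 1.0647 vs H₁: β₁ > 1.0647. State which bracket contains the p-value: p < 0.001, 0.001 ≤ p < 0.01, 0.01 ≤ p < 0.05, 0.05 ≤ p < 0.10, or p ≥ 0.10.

t = (1.8987 − 1.0647) / 0.4439 = 1.879.
df = n − k − 1 = 21 − 2 − 1 = 18.
One-sided p = P(T_{18} > t) ≈ 0.0383.
So 0.01 ≤ p < 0.05.

0.01 ≤ p < 0.05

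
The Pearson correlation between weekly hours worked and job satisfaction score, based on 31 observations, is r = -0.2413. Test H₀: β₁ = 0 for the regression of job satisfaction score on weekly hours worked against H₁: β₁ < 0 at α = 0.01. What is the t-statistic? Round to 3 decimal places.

t = -1.339

t = r·√(n − 2)/√(1 − r²) = -0.2413·√29/√0.941774 = -1.339.
df = n − 2 = 29.
One-sided p ≈ 0.0955, which is ≥ 0.01, so fail to reject H₀.
The data do not give significant evidence of a linear association between weekly hours worked and job satisfaction score.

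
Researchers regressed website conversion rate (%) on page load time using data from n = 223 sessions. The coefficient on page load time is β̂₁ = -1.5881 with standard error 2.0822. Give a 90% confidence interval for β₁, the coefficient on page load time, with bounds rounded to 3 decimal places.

(-5.027, 1.851)

df = n − 2 = 223 − 2 = 221.
t* = t_{0.05, 221} = 1.651778.
Margin = t* × SE = 1.651778 × 2.0822 = 3.43933.
CI: -1.5881 ± 3.43933 → (-5.027, 1.851).
With 90% confidence, each one-unit increase in page load time is associated with a change of between -5.027 and 1.851 % in website conversion rate.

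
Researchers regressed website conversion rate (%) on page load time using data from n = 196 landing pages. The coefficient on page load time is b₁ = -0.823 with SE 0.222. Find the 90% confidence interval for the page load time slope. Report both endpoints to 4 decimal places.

df = n − 2 = 196 − 2 = 194.
t* = t_{0.05, 194} = 1.652746.
Margin = t* × SE = 1.652746 × 0.222 = 0.366910.
CI: -0.823 ± 0.366910 → (-1.1899, -0.4561).
With 90% confidence, each one-unit increase in page load time is associated with a change of between -1.1899 and -0.4561 % in website conversion rate.

(-1.1899, -0.4561)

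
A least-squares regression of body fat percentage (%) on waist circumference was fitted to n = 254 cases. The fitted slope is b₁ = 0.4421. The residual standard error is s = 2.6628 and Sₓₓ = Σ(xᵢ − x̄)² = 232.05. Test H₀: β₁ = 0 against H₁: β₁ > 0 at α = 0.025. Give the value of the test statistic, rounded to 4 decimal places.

t = 2.5291

SE(b₁) = s/√Sₓₓ = 2.6628/√232.05 = 0.174803.
t = 0.4421 / 0.174803 = 2.5291.
df = n − 2 = 252.
One-sided p ≈ 0.0060, which is < 0.025, so reject H₀.
There is evidence that the true slope on waist circumference is positive.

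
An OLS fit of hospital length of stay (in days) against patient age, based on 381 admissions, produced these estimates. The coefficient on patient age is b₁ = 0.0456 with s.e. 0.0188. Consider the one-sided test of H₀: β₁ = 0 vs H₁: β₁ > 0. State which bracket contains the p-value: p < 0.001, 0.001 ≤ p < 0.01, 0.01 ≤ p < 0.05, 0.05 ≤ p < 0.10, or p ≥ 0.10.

0.001 ≤ p < 0.01

t = 0.0456 / 0.0188 = 2.426.
df = n − 2 = 381 − 2 = 379.
One-sided p = P(T_{379} > t) ≈ 0.0079.
So 0.001 ≤ p < 0.01.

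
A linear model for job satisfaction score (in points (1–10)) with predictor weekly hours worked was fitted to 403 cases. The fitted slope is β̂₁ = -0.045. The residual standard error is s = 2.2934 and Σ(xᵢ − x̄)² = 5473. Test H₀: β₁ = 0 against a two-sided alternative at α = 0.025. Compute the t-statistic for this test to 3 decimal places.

SE(β̂₁) = s/√Sₓₓ = 2.2934/√5473 = 0.0310004.
t = -0.045 / 0.0310004 = -1.452.
df = n − 2 = 401.
Two-sided p ≈ 0.1474, which is ≥ 0.025, so fail to reject H₀.
The data do not give significant evidence of an association between weekly hours worked and job satisfaction score.

t = -1.452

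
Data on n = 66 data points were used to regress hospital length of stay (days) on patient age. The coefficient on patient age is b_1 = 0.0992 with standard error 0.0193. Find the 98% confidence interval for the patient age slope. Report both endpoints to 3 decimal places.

(0.053, 0.145)

df = n − 2 = 66 − 2 = 64.
t* = t_{0.01, 64} = 2.386037.
Margin = t* × SE = 2.386037 × 0.0193 = 0.04605.
CI: 0.0992 ± 0.04605 → (0.053, 0.145).
With 98% confidence, each one-unit increase in patient age is associated with a change of between 0.053 and 0.145 days in hospital length of stay.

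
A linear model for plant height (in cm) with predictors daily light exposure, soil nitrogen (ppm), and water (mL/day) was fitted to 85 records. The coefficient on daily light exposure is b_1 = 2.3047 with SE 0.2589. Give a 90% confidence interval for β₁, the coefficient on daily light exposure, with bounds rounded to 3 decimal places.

df = n − k − 1 = 85 − 3 − 1 = 81.
t* = t_{0.05, 81} = 1.663884.
Margin = t* × SE = 1.663884 × 0.2589 = 0.43078.
CI: 2.3047 ± 0.43078 → (1.874, 2.735).
With 90% confidence, each one-unit increase in daily light exposure is associated with a change of between 1.874 and 2.735 cm in plant height, holding the other predictors fixed.

(1.874, 2.735)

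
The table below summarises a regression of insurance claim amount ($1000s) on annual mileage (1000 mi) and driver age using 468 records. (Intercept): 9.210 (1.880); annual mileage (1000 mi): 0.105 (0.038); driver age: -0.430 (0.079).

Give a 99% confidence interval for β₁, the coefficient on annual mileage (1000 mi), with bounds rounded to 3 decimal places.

Read off: b = 0.105, SE = 0.038 for annual mileage (1000 mi).
df = n − k − 1 = 468 − 2 − 1 = 465.
t* = t_{0.005, 465} = 2.586444.
Margin = t* × SE = 2.586444 × 0.038 = 0.09828.
CI: 0.105 ± 0.09828 → (0.007, 0.203).

(0.007, 0.203)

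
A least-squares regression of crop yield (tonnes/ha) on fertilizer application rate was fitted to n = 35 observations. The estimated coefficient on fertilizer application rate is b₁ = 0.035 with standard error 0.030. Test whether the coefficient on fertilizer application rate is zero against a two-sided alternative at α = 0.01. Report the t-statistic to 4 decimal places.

H₀: β₁ = 0 vs H₁: β₁ ≠ 0.
t = (b₁ − β₁⁰)/SE = 0.035 / 0.030 = 1.1667.
df = n − 2 = 35 − 2 = 33.
Two-sided p ≈ 0.2517, which is ≥ 0.01, so fail to reject H₀.
The data do not give significant evidence of an association between fertilizer application rate and crop yield.

t = 1.1667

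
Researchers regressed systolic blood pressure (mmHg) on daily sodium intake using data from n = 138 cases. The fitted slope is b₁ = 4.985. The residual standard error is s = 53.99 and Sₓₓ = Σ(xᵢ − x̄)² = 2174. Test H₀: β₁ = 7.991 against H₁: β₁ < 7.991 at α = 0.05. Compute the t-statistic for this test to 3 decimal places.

t = -2.596

SE(b₁) = s/√Sₓₓ = 53.99/√2174 = 1.15793.
t = (4.985 − 7.991) / 1.15793 = -2.596.
df = n − 2 = 136.
One-sided p ≈ 0.0052, which is < 0.05, so reject H₀.
There is evidence that the true slope on daily sodium intake is below 7.991 mmHg per unit.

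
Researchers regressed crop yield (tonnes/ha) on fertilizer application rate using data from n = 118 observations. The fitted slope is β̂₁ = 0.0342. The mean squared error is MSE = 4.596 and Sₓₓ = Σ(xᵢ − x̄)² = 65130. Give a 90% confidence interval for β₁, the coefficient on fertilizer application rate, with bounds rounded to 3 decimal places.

SE(β̂₁) = √(MSE/Sₓₓ) = √(4.596/65130) = 0.00840039.
df = n − 2 = 116.
t* = t_{0.05, 116} = 1.658096.
Margin = t* × SE = 1.658096 × 0.00840039 = 0.01393.
CI: 0.0342 ± 0.01393 → (0.020, 0.048).
With 90% confidence, each one-unit increase in fertilizer application rate is associated with a change of between 0.020 and 0.048 tonnes/ha in crop yield.

(0.020, 0.048)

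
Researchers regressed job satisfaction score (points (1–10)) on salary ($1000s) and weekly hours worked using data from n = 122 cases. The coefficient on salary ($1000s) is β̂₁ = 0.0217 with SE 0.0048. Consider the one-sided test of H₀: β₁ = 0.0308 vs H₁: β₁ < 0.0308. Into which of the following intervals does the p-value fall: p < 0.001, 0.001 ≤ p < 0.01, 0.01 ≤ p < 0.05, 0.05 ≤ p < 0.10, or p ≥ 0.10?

0.01 ≤ p < 0.05

t = (0.0217 − 0.0308) / 0.0048 = -1.896.
df = n − k − 1 = 122 − 2 − 1 = 119.
One-sided p = P(T_{119} < t) ≈ 0.0302.
So 0.01 ≤ p < 0.05.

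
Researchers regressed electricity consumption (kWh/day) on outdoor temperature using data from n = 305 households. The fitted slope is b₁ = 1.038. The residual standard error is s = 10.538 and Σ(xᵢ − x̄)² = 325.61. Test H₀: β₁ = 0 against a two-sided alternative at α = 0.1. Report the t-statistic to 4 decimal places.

t = 1.7774

SE(b₁) = s/√Sₓₓ = 10.538/√325.61 = 0.583995.
t = 1.038 / 0.583995 = 1.7774.
df = n − 2 = 303.
Two-sided p ≈ 0.0765, which is < 0.1, so reject H₀.
There is evidence that outdoor temperature is associated with electricity consumption.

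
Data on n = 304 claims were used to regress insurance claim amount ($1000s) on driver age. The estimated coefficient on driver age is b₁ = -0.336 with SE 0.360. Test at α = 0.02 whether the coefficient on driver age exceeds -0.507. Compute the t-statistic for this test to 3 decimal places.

t = 0.475

H₀: β₁ = -0.507 vs H₁: β₁ > -0.507.
t = (b₁ − β₁⁰)/SE = (-0.336 − (-0.507)) / 0.360 = 0.475.
df = n − 2 = 304 − 2 = 302.
One-sided p ≈ 0.3176, which is ≥ 0.02, so fail to reject H₀.
The data do not give significant evidence that the true slope on driver age exceeds -0.507 $1000s per unit.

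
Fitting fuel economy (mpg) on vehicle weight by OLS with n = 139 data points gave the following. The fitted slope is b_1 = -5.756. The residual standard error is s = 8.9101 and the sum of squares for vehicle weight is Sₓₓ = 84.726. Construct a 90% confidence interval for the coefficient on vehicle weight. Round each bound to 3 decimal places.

(-7.359, -4.153)

SE(b_1) = s/√Sₓₓ = 8.9101/√84.726 = 0.967997.
df = n − 2 = 137.
t* = t_{0.05, 137} = 1.656052.
Margin = t* × SE = 1.656052 × 0.967997 = 1.60305.
CI: -5.756 ± 1.60305 → (-7.359, -4.153).
With 90% confidence, each one-unit increase in vehicle weight is associated with a change of between -7.359 and -4.153 mpg in fuel economy.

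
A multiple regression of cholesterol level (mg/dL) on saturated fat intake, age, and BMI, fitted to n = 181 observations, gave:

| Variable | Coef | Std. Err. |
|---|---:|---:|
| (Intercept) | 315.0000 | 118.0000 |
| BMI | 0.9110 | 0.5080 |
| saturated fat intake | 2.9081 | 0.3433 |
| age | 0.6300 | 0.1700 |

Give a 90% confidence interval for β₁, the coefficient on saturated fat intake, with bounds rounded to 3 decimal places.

(2.340, 3.476)

Read off: b = 2.9081, SE = 0.3433 for saturated fat intake.
df = n − k − 1 = 181 − 3 − 1 = 177.
t* = t_{0.05, 177} = 1.653508.
Margin = t* × SE = 1.653508 × 0.3433 = 0.56765.
CI: 2.9081 ± 0.56765 → (2.340, 3.476).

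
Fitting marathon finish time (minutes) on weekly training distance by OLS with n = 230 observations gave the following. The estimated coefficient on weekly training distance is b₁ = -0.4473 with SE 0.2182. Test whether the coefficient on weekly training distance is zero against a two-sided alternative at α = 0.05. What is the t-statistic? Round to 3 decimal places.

H₀: β₁ = 0 vs H₁: β₁ ≠ 0.
t = (b₁ − β₁⁰)/SE = -0.4473 / 0.2182 = -2.050.
df = n − 2 = 230 − 2 = 228.
Two-sided p ≈ 0.0415, which is < 0.05, so reject H₀.
There is evidence that weekly training distance is associated with marathon finish time.

t = -2.050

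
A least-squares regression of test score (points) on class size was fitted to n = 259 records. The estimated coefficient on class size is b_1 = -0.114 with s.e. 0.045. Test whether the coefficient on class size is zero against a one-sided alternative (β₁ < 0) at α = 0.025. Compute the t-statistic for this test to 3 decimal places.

t = -2.533

H₀: β₁ = 0 vs H₁: β₁ < 0.
t = (b_1 − β₁⁰)/SE = -0.114 / 0.045 = -2.533.
df = n − 2 = 259 − 2 = 257.
One-sided p ≈ 0.0059, which is < 0.025, so reject H₀.
There is evidence that the true slope on class size is negative.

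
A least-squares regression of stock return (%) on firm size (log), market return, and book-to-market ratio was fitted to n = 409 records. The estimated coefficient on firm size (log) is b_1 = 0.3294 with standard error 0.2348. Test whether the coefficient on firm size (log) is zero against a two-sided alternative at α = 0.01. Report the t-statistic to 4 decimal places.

t = 1.4029

H₀: β₁ = 0 vs H₁: β₁ ≠ 0.
t = (b_1 − β₁⁰)/SE = 0.3294 / 0.2348 = 1.4029.
df = n − k − 1 = 409 − 3 − 1 = 405.
Two-sided p ≈ 0.1614, which is ≥ 0.01, so fail to reject H₀.
The data do not give significant evidence of an association between firm size (log) and stock return, after adjusting for the other predictors.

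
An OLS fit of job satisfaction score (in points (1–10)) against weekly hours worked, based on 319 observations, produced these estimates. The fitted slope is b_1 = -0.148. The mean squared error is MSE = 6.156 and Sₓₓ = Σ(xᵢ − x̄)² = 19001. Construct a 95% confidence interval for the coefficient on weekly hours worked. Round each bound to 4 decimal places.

SE(b_1) = √(MSE/Sₓₓ) = √(6.156/19001) = 0.0179995.
df = n − 2 = 317.
t* = t_{0.025, 317} = 1.967476.
Margin = t* × SE = 1.967476 × 0.0179995 = 0.035414.
CI: -0.148 ± 0.035414 → (-0.1834, -0.1126).
With 95% confidence, each one-unit increase in weekly hours worked is associated with a change of between -0.1834 and -0.1126 points (1–10) in job satisfaction score.

(-0.1834, -0.1126)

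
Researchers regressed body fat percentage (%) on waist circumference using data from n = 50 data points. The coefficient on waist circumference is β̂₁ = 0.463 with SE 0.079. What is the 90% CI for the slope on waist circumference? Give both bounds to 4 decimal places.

df = n − 2 = 50 − 2 = 48.
t* = t_{0.05, 48} = 1.677224.
Margin = t* × SE = 1.677224 × 0.079 = 0.132501.
CI: 0.463 ± 0.132501 → (0.3305, 0.5955).
With 90% confidence, each one-unit increase in waist circumference is associated with a change of between 0.3305 and 0.5955 % in body fat percentage.

(0.3305, 0.5955)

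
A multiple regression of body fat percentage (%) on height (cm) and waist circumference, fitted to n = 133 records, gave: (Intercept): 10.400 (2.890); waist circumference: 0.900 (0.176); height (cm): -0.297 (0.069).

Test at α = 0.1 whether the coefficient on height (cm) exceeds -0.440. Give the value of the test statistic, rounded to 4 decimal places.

t = 2.0725

Read off: b = -0.297, SE = 0.069 for height (cm).
H₀: β₁ = -0.440 vs H₁: β₁ > -0.440.
t = (-0.297 − (-0.440)) / 0.069 = 2.0725.
df = n − k − 1 = 133 − 2 − 1 = 130.
One-sided p ≈ 0.0201, which is < 0.1, so reject H₀.
There is evidence that the true slope on height (cm) exceeds -0.440 % per unit, holding the other predictors fixed.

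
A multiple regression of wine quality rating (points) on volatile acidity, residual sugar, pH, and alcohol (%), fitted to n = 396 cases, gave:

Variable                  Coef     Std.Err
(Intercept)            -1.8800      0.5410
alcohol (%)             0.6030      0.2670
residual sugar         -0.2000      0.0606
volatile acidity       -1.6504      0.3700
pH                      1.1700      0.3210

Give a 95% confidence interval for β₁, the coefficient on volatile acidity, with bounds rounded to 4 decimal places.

(-2.3778, -0.9230)

Read off: b = -1.6504, SE = 0.3700 for volatile acidity.
df = n − k − 1 = 396 − 4 − 1 = 391.
t* = t_{0.025, 391} = 1.96605.
Margin = t* × SE = 1.96605 × 0.3700 = 0.727438.
CI: -1.6504 ± 0.727438 → (-2.3778, -0.9230).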